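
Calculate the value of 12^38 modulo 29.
Using Fermat: 12^{28} ≡ 1 mod 29. 38 ≡ 10 mod 28. So 12^{38} ≡ 12^{10} ≡ 28 mod 29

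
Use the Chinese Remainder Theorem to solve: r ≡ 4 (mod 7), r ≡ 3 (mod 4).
M = 7 × 4 = 28. M₁ = 4, y₁ ≡ 2 (mod 7). M₂ = 7, y₂ ≡ 3 (mod 4). r = 4×4×2 + 3×7×3 ≡ 11 (mod 28)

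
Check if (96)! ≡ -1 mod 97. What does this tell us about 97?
(96)! mod 97 = 96. Since this equals -1 mod 97, Wilson confirms 97 is prime.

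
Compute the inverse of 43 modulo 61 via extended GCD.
Extended GCD: 43(-17) + 61(12) = 1. So 43^(-1) ≡ -17 ≡ 44 (mod 61). Verify: 43 × 44 = 1892 ≡ 1 (mod 61)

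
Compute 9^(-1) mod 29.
Since 29 is prime, by Fermat 9^(-1) ≡ 9^{27} ≡ 13 mod 29. Verify: 9 × 13 = 117 ≡ 1 mod 29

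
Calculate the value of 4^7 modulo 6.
By repeated squaring mod 6: 4^{1}≡4, 4^{2}≡4, 4^{4}≡4. Then 4^{7} = 4^{4+2+1} ≡ 4 × 4 × 4 ≡ 4 mod 6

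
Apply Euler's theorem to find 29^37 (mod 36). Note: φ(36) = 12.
By Euler: 29^{12} ≡ 1 (mod 36) since gcd(29, 36) = 1. 37 = 3×12 + 1. So 29^{37} ≡ 29^{1} ≡ 29 (mod 36)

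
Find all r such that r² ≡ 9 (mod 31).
The square roots of 9 mod 31 are 28 and 3. Verify: 28² = 784 ≡ 9 (mod 31)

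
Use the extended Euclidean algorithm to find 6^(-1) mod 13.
Extended GCD: 6(-2) + 13(1) = 1. So 6^(-1) ≡ -2 ≡ 11 mod 13. Verify: 6 × 11 = 66 ≡ 1 mod 13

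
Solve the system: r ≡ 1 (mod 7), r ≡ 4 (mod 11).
M = 7 × 11 = 77. M₁ = 11, y₁ ≡ 2 (mod 7). M₂ = 7, y₂ ≡ 8 (mod 11). r = 1×11×2 + 4×7×8 ≡ 15 (mod 77)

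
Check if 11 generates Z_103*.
ord_103(11) divides 102. For each prime q|102: 11^{51}≡102, 11^{34}≡56, 11^{6}≡64, none ≡ 1. So 11 has order 102 and is a primitive root mod 103.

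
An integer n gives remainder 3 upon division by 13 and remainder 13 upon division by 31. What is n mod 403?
M = 13 × 31 = 403. M₁ = 31, y₁ ≡ 8 mod 13. M₂ = 13, y₂ ≡ 12 mod 31. n = 3×31×8 + 13×13×12 ≡ 354 mod 403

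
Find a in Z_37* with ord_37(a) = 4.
6 has order 4 mod 37 since 6^{4} ≡ 1 (mod 37) and no smaller power works.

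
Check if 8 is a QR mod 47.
By Euler's criterion: 8^{23} ≡ 1 (mod 47). Since this equals 1, 8 is a QR.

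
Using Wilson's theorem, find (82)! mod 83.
By Wilson's theorem, (82)! ≡ -1 ≡ 82 (mod 83)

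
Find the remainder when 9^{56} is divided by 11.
By Fermat: 9^{10} ≡ 1 (mod 11). 56 = 5×10 + 6. So 9^{56} ≡ 9^{6} ≡ 9 (mod 11)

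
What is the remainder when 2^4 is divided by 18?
2^{4} = 16 ≡ 16 mod 18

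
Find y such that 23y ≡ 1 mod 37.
Since 37 is prime, by Fermat 23^(-1) ≡ 23^{35} ≡ 29 mod 37. Verify: 23 × 29 = 667 ≡ 1 mod 37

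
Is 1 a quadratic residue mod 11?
By Euler's criterion: 1^{5} ≡ 1 (mod 11). Since this equals 1, 1 is a QR.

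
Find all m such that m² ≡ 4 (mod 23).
The square roots of 4 mod 23 are 2 and 21. Verify: 2² = 4 ≡ 4 (mod 23)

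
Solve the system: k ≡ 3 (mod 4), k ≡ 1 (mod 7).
M = 4 × 7 = 28. M₁ = 7, y₁ ≡ 3 (mod 4). M₂ = 4, y₂ ≡ 2 (mod 7). k = 3×7×3 + 1×4×2 ≡ 15 (mod 28)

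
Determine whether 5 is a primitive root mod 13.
5^{4} ≡ 1 (mod 13) and 4 < 12, so ord_13(5) = 4 ≠ 12 and 5 is not a primitive root.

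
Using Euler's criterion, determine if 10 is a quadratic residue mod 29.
By Euler's criterion: 10^{14} ≡ 28 (mod 29). Since this equals -1 (≡ 28), 10 is not a QR.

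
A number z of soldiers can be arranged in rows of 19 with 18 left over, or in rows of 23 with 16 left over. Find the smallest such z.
M = 19 × 23 = 437. M₁ = 23, y₁ ≡ 5 mod 19. M₂ = 19, y₂ ≡ 17 mod 23. z = 18×23×5 + 16×19×17 ≡ 246 mod 437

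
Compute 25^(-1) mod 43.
Since 43 is prime, by Fermat 25^(-1) ≡ 25^{41} ≡ 31 mod 43. Verify: 25 × 31 = 775 ≡ 1 mod 43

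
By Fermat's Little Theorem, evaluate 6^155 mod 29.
By Fermat: 6^{28} ≡ 1 mod 29. 155 = 5×28 + 15. So 6^{155} ≡ 6^{15} ≡ 6 mod 29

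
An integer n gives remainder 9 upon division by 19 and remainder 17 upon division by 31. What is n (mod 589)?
M = 19 × 31 = 589. M₁ = 31, y₁ ≡ 8 (mod 19). M₂ = 19, y₂ ≡ 18 (mod 31). n = 9×31×8 + 17×19×18 ≡ 389 (mod 589)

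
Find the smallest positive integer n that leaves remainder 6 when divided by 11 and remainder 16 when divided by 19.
M = 11 × 19 = 209. M₁ = 19, y₁ ≡ 7 (mod 11). M₂ = 11, y₂ ≡ 7 (mod 19). n = 6×19×7 + 16×11×7 ≡ 149 (mod 209)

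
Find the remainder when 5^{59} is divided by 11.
By Fermat: 5^{10} ≡ 1 (mod 11). 59 = 5×10 + 9. So 5^{59} ≡ 5^{9} ≡ 9 (mod 11)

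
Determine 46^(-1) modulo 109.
Since 109 is prime, by Fermat 46^(-1) ≡ 46^{107} ≡ 64 (mod 109). Verify: 46 × 64 = 2944 ≡ 1 (mod 109)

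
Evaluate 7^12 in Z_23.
By repeated squaring mod 23: 7^{1}≡7, 7^{2}≡3, 7^{4}≡9, 7^{8}≡12. Then 7^{12} = 7^{8+4} ≡ 12 × 9 ≡ 16 mod 23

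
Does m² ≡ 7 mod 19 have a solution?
By Euler's criterion: 7^{9} ≡ 1 mod 19. Since this equals 1, 7 is a QR.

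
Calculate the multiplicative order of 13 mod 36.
Powers of 13 mod 36: 13^1≡13, 13^2≡25, 13^3≡1. Order = 3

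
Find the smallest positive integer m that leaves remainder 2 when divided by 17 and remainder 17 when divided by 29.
M = 17 × 29 = 493. M₁ = 29, y₁ ≡ 10 mod 17. M₂ = 17, y₂ ≡ 12 mod 29. m = 2×29×10 + 17×17×12 ≡ 104 mod 493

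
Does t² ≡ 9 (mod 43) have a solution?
By Euler's criterion: 9^{21} ≡ 1 (mod 43). Since this equals 1, 9 is a QR.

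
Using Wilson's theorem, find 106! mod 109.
(108)! = (106)! × (107) × (108) ≡ -1 (mod 109). So (106)! ≡ -1 × [(108)(107)]^(-1) ≡ 54 (mod 109)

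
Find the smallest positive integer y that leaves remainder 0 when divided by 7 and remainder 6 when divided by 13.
M = 7 × 13 = 91. M₁ = 13, y₁ ≡ 6 (mod 7). M₂ = 7, y₂ ≡ 2 (mod 13). y = 0×13×6 + 6×7×2 ≡ 84 (mod 91)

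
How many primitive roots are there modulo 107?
Number of primitive roots mod 107 = φ(p-1) = φ(106) = 52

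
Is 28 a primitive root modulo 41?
ord_41(28) divides 40. For each prime q|40: 28^{20}≡40, 28^{8}≡10, none ≡ 1. So 28 has order 40 and is a primitive root mod 41.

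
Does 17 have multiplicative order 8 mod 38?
Powers of 17 mod 38: 17^1≡17, 17^2≡23, 17^3≡11, 17^4≡35, 17^5≡25, 17^6≡7, 17^7≡5, 17^8≡9, 17^9≡1. 17^8≡9≢1, so ord ≠ 8. No, the actual order is 9.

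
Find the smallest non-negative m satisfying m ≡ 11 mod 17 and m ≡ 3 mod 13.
M = 17 × 13 = 221. M₁ = 13, y₁ ≡ 4 mod 17. M₂ = 17, y₂ ≡ 10 mod 13. m = 11×13×4 + 3×17×10 ≡ 198 mod 221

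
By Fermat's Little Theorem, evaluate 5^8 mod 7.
By Fermat: 5^{6} ≡ 1 (mod 7). So 5^{8} = 5^{6} · 5^{2} ≡ 5^{2} ≡ 4 (mod 7)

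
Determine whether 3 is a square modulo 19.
By Euler's criterion: 3^{9} ≡ 18 mod 19. Since this equals -1 (≡ 18), 3 is not a QR.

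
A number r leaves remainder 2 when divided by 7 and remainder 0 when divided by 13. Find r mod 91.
M = 7 × 13 = 91. M₁ = 13, y₁ ≡ 6 mod 7. M₂ = 7, y₂ ≡ 2 mod 13. r = 2×13×6 + 0×7×2 ≡ 65 mod 91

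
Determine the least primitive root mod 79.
g = 3. For each prime q|78: 3^{39}≡78, 3^{26}≡23, 3^{6}≡18, none ≡ 1, so ord_79(3) = 78 and 3 is a primitive root.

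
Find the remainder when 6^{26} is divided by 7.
By Fermat: 6^{6} ≡ 1 mod 7. 26 = 4×6 + 2. So 6^{26} ≡ 6^{2} ≡ 1 mod 7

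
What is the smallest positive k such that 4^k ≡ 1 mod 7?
Powers of 4 mod 7: 4^1≡4, 4^2≡2, 4^3≡1. So the order of 4 is 3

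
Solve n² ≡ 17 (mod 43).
The square roots of 17 mod 43 are 24 and 19. Verify: 24² = 576 ≡ 17 (mod 43)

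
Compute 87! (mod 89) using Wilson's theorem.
(88)! = (87)! × (88) ≡ -1 (mod 89). So (87)! ≡ -1 × (88)^(-1) ≡ (-1)×(-1) = 1 (mod 89)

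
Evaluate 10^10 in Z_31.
By repeated squaring mod 31: 10^{1}≡10, 10^{2}≡7, 10^{4}≡18, 10^{8}≡14. Then 10^{10} = 10^{8+2} ≡ 14 × 7 ≡ 5 mod 31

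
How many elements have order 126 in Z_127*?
There are φ(127-1) = φ(126) = 36 primitive roots modulo 127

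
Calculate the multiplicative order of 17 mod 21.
Powers of 17 mod 21: 17^1≡17, 17^2≡16, 17^3≡20, 17^4≡4, 17^5≡5, 17^6≡1. ord_21(17) = 6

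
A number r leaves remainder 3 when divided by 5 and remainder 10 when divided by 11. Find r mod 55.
M = 5 × 11 = 55. M₁ = 11, y₁ ≡ 1 mod 5. M₂ = 5, y₂ ≡ 9 mod 11. r = 3×11×1 + 10×5×9 ≡ 43 mod 55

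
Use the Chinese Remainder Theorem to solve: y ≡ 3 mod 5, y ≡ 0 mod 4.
M = 5 × 4 = 20. M₁ = 4, y₁ ≡ 4 mod 5. M₂ = 5, y₂ ≡ 1 mod 4. y = 3×4×4 + 0×5×1 ≡ 8 mod 20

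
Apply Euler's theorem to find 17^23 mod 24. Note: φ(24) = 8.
By Euler: 17^{8} ≡ 1 mod 24 since gcd(17, 24) = 1. 23 = 2×8 + 7. So 17^{23} ≡ 17^{7} ≡ 17 mod 24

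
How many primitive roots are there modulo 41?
Number of primitive roots mod 41 = φ(p-1) = φ(40) = 16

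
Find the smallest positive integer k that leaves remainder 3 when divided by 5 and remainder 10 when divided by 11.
M = 5 × 11 = 55. M₁ = 11, y₁ ≡ 1 (mod 5). M₂ = 5, y₂ ≡ 9 (mod 11). k = 3×11×1 + 10×5×9 ≡ 43 (mod 55)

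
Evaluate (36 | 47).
(36/47) = 36^{23} mod 47 = 1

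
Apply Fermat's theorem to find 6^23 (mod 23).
By Fermat: 6^{22} ≡ 1 (mod 23). So 6^{23} = 6^{22} · 6^{1} ≡ 6^{1} ≡ 6 (mod 23)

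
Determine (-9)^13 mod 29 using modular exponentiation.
By repeated squaring (mod 29): (-9)^{1}≡20, (-9)^{2}≡23, (-9)^{4}≡7, (-9)^{8}≡20. Then (-9)^{13} = (-9)^{8+4+1} ≡ 20 × 7 × 20 ≡ 16 (mod 29)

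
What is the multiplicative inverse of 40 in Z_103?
Since 103 is prime, by Fermat 40^(-1) ≡ 40^{101} ≡ 85 mod 103. Verify: 40 × 85 = 3400 ≡ 1 mod 103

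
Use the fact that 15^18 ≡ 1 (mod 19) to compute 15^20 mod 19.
By Fermat: 15^{18} ≡ 1 (mod 19). So 15^{20} = 15^{18} · 15^{2} ≡ 15^{2} ≡ 16 (mod 19)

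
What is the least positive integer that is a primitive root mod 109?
g = 6. For each prime q|108: 6^{54}≡108, 6^{36}≡63, none ≡ 1, so ord_109(6) = 108 and 6 is a primitive root.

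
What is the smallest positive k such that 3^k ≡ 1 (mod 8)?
Powers of 3 mod 8: 3^1≡3, 3^2≡1. Order = 2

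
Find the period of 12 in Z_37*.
Powers of 12 mod 37: 12^1≡12, 12^2≡33, 12^3≡26, 12^4≡16, 12^5≡7, 12^6≡10, 12^7≡9, 12^8≡34, 12^9≡1. So the order of 12 is 9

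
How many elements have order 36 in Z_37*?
There are φ(37-1) = φ(36) = 12 primitive roots modulo 37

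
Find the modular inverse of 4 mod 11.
Since 11 is prime, by Fermat 4^(-1) ≡ 4^{9} ≡ 3 (mod 11). Verify: 4 × 3 = 12 ≡ 1 (mod 11)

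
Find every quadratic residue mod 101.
Quadratic residues modulo 101: {1, 4, 5, 6, 9, 13, 14, 16, 17, 19, 20, 21, 22, 23, 24, 25, 30, 31, 33, 36, 37, 43, 45, 47, 49, 52, 54, 56, 58, 64, 65, 68, 70, 71, 76, 77, 78, 79, 80, 81, 82, 84, 85, 87, 88, 92, 95, 96, 97, 100}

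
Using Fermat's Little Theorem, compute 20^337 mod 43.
By Fermat: 20^{42} ≡ 1 mod 43. 337 ≡ 1 mod 42. So 20^{337} ≡ 20^{1} ≡ 20 mod 43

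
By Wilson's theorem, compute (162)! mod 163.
By Wilson's theorem, (162)! ≡ -1 ≡ 162 mod 163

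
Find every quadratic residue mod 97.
QRs mod 97: {1, 2, 3, 4, 6, 8, 9, 11, 12, 16, 18, 22, 24, 25, 27, 31, 32, 33, 35, 36, 43, 44, 47, 48, 49, 50, 53, 54, 61, 62, 64, 65, 66, 70, 72, 73, 75, 79, 81, 85, 86, 88, 89, 91, 93, 94, 95, 96}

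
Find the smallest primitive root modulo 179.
g = 2. Powers: [2, 4, 8, 16, 32, 64, 128, 77, 154, ...] generates all 178 non-zero residues.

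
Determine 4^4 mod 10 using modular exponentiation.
4^{4} = 256 ≡ 6 mod 10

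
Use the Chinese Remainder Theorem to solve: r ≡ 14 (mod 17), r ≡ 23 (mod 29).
M = 17 × 29 = 493. M₁ = 29, y₁ ≡ 10 (mod 17). M₂ = 17, y₂ ≡ 12 (mod 29). r = 14×29×10 + 23×17×12 ≡ 371 (mod 493)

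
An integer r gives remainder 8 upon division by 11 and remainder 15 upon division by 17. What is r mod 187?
M = 11 × 17 = 187. M₁ = 17, y₁ ≡ 2 mod 11. M₂ = 11, y₂ ≡ 14 mod 17. r = 8×17×2 + 15×11×14 ≡ 151 mod 187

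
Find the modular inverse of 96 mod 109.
Since 109 is prime, by Fermat 96^(-1) ≡ 96^{107} ≡ 67 mod 109. Verify: 96 × 67 = 6432 ≡ 1 mod 109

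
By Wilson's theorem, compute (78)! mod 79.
By Wilson's theorem, (78)! ≡ -1 ≡ 78 mod 79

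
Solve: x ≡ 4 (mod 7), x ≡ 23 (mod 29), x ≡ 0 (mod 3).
M = 7 × 29 × 3 = 609. M₁ = 87, y₁ ≡ 5 (mod 7). M₂ = 21, y₂ ≡ 18 (mod 29). M₃ = 203, y₃ ≡ 2 (mod 3). x = 4×87×5 + 23×21×18 + 0×203×2 ≡ 81 (mod 609)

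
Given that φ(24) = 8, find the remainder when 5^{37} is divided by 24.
By Euler: 5^{8} ≡ 1 mod 24 since gcd(5, 24) = 1. 37 = 4×8 + 5. So 5^{37} ≡ 5^{5} ≡ 5 mod 24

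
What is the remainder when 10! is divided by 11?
By Wilson's theorem, (10)! ≡ -1 ≡ 10 (mod 11)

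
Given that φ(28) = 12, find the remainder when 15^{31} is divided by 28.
By Euler: 15^{12} ≡ 1 mod 28 since gcd(15, 28) = 1. 31 = 2×12 + 7. So 15^{31} ≡ 15^{7} ≡ 15 mod 28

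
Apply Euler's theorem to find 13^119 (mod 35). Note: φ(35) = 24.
By Euler: 13^{24} ≡ 1 (mod 35) since gcd(13, 35) = 1. 119 = 4×24 + 23. So 13^{119} ≡ 13^{23} ≡ 27 (mod 35)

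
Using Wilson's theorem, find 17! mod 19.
(18)! = (17)! × (18) ≡ -1 mod 19. So (17)! ≡ -1 × (18)^(-1) ≡ (-1)×(-1) = 1 mod 19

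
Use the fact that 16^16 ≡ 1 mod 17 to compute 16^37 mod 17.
By Fermat: 16^{16} ≡ 1 mod 17. 37 = 2×16 + 5. So 16^{37} ≡ 16^{5} ≡ 16 mod 17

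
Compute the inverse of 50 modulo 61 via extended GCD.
Extended GCD: 50(11) + 61(-9) = 1. So 50^(-1) ≡ 11 (mod 61). Verify: 50 × 11 = 550 ≡ 1 (mod 61)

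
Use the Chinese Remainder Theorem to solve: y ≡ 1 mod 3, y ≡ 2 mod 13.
M = 3 × 13 = 39. M₁ = 13, y₁ ≡ 1 mod 3. M₂ = 3, y₂ ≡ 9 mod 13. y = 1×13×1 + 2×3×9 ≡ 28 mod 39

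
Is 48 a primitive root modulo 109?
48^{27} ≡ 1 mod 109 and 27 < 108, so ord_109(48) = 27 ≠ 108 and 48 is not a primitive root.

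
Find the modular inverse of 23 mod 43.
Since 43 is prime, by Fermat 23^(-1) ≡ 23^{41} ≡ 15 mod 43. Verify: 23 × 15 = 345 ≡ 1 mod 43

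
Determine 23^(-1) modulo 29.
Since 29 is prime, by Fermat 23^(-1) ≡ 23^{27} ≡ 24 mod 29. Verify: 23 × 24 = 552 ≡ 1 mod 29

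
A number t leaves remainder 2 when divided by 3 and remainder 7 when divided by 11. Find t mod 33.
M = 3 × 11 = 33. M₁ = 11, y₁ ≡ 2 mod 3. M₂ = 3, y₂ ≡ 4 mod 11. t = 2×11×2 + 7×3×4 ≡ 29 mod 33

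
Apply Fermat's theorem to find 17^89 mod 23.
By Fermat: 17^{22} ≡ 1 mod 23. 89 = 4×22 + 1. So 17^{89} ≡ 17^{1} ≡ 17 mod 23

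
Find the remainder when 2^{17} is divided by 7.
By Fermat: 2^{6} ≡ 1 (mod 7). 17 = 2×6 + 5. So 2^{17} ≡ 2^{5} ≡ 4 (mod 7)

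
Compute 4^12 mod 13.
Using Fermat: 4^{12} ≡ 1 mod 13. 12 ≡ 0 mod 12. So 4^{12} ≡ 4^{0} ≡ 1 mod 13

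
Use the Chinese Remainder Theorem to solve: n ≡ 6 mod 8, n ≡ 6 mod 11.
M = 8 × 11 = 88. M₁ = 11, y₁ ≡ 3 mod 8. M₂ = 8, y₂ ≡ 7 mod 11. n = 6×11×3 + 6×8×7 ≡ 6 mod 88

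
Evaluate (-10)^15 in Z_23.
By repeated squaring (mod 23): (-10)^{1}≡13, (-10)^{2}≡8, (-10)^{4}≡18, (-10)^{8}≡2. Then (-10)^{15} = (-10)^{8+4+2+1} ≡ 2 × 18 × 8 × 13 ≡ 18 (mod 23)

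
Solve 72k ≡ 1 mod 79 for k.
Since 79 is prime, by Fermat 72^(-1) ≡ 72^{77} ≡ 45 mod 79. Verify: 72 × 45 = 3240 ≡ 1 mod 79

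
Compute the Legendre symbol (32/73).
(32/73) = 32^{36} mod 73 = 1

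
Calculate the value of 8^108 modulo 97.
Using Fermat: 8^{96} ≡ 1 (mod 97). 108 ≡ 12 (mod 96). So 8^{108} ≡ 8^{12} ≡ 75 (mod 97)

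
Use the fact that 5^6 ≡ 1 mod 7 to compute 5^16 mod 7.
By Fermat: 5^{6} ≡ 1 mod 7. 16 = 2×6 + 4. So 5^{16} ≡ 5^{4} ≡ 2 mod 7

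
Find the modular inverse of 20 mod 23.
Since 23 is prime, by Fermat 20^(-1) ≡ 20^{21} ≡ 15 (mod 23). Verify: 20 × 15 = 300 ≡ 1 (mod 23)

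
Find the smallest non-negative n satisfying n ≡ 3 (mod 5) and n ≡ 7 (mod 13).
M = 5 × 13 = 65. M₁ = 13, y₁ ≡ 2 (mod 5). M₂ = 5, y₂ ≡ 8 (mod 13). n = 3×13×2 + 7×5×8 ≡ 33 (mod 65)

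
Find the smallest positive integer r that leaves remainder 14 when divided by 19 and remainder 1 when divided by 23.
M = 19 × 23 = 437. M₁ = 23, y₁ ≡ 5 (mod 19). M₂ = 19, y₂ ≡ 17 (mod 23). r = 14×23×5 + 1×19×17 ≡ 185 (mod 437)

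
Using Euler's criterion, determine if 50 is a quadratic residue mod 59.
By Euler's criterion: 50^{29} ≡ 58 mod 59. Since this equals -1 (≡ 58), 50 is not a QR.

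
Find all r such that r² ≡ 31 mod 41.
The square roots of 31 mod 41 are 20 and 21. Verify: 20² = 400 ≡ 31 mod 41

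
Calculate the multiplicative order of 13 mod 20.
Powers of 13 mod 20: 13^1≡13, 13^2≡9, 13^3≡17, 13^4≡1. Order = 4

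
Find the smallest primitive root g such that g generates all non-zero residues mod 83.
g = 2. Powers: [2, 4, 8, 16, 32, 64, 45, 7, ...] generates all 82 non-zero residues.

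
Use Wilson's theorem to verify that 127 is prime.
(126)! mod 127 = 126. Since this equals -1 mod 127, Wilson confirms 127 is prime.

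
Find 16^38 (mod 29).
Using Fermat: 16^{28} ≡ 1 (mod 29). 38 ≡ 10 (mod 28). So 16^{38} ≡ 16^{10} ≡ 7 (mod 29)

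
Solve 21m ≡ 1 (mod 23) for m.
Since 23 is prime, by Fermat 21^(-1) ≡ 21^{21} ≡ 11 (mod 23). Verify: 21 × 11 = 231 ≡ 1 (mod 23)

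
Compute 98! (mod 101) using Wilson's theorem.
(100)! = (98)! × (99) × (100) ≡ -1 (mod 101). So (98)! ≡ -1 × [(100)(99)]^(-1) ≡ 50 (mod 101)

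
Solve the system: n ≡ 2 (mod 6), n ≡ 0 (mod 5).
M = 6 × 5 = 30. M₁ = 5, y₁ ≡ 5 (mod 6). M₂ = 6, y₂ ≡ 1 (mod 5). n = 2×5×5 + 0×6×1 ≡ 20 (mod 30)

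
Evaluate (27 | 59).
(27/59) = 27^{29} mod 59 = 1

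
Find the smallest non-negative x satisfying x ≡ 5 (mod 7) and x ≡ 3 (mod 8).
M = 7 × 8 = 56. M₁ = 8, y₁ ≡ 1 (mod 7). M₂ = 7, y₂ ≡ 7 (mod 8). x = 5×8×1 + 3×7×7 ≡ 19 (mod 56)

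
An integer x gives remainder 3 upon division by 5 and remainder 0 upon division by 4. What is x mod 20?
M = 5 × 4 = 20. M₁ = 4, y₁ ≡ 4 mod 5. M₂ = 5, y₂ ≡ 1 mod 4. x = 3×4×4 + 0×5×1 ≡ 8 mod 20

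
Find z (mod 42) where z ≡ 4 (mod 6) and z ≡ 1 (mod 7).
M = 6 × 7 = 42. M₁ = 7, y₁ ≡ 1 (mod 6). M₂ = 6, y₂ ≡ 6 (mod 7). z = 4×7×1 + 1×6×6 ≡ 22 (mod 42)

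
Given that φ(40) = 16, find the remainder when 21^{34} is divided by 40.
By Euler: 21^{16} ≡ 1 mod 40 since gcd(21, 40) = 1. 34 = 2×16 + 2. So 21^{34} ≡ 21^{2} ≡ 1 mod 40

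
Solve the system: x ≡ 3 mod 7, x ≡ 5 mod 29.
M = 7 × 29 = 203. M₁ = 29, y₁ ≡ 1 mod 7. M₂ = 7, y₂ ≡ 25 mod 29. x = 3×29×1 + 5×7×25 ≡ 150 mod 203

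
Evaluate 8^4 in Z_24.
8^{4} = 4096 ≡ 16 mod 24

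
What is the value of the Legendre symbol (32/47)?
(32/47) = 32^{23} mod 47 = 1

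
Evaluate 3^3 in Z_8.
3^{3} = 27 ≡ 3 mod 8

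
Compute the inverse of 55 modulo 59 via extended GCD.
Extended GCD: 55(-15) + 59(14) = 1. So 55^(-1) ≡ -15 ≡ 44 (mod 59). Verify: 55 × 44 = 2420 ≡ 1 (mod 59)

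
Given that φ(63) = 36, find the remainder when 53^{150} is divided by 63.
By Euler: 53^{36} ≡ 1 (mod 63) since gcd(53, 63) = 1. 150 = 4×36 + 6. So 53^{150} ≡ 53^{6} ≡ 1 (mod 63)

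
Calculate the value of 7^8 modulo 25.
By repeated squaring mod 25: 7^{1}≡7, 7^{2}≡24, 7^{4}≡1, 7^{8}≡1. So 7^{8} ≡ 1 mod 25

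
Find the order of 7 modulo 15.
Powers of 7 mod 15: 7^1≡7, 7^2≡4, 7^3≡13, 7^4≡1. Order = 4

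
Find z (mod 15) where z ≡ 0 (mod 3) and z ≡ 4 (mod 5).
M = 3 × 5 = 15. M₁ = 5, y₁ ≡ 2 (mod 3). M₂ = 3, y₂ ≡ 2 (mod 5). z = 0×5×2 + 4×3×2 ≡ 9 (mod 15)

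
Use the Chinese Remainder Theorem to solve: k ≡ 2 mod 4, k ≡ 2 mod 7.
M = 4 × 7 = 28. M₁ = 7, y₁ ≡ 3 mod 4. M₂ = 4, y₂ ≡ 2 mod 7. k = 2×7×3 + 2×4×2 ≡ 2 mod 28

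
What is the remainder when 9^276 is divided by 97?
Using Fermat: 9^{96} ≡ 1 mod 97. 276 ≡ 84 mod 96. So 9^{276} ≡ 9^{84} ≡ 96 mod 97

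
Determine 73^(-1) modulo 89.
Since 89 is prime, by Fermat 73^(-1) ≡ 73^{87} ≡ 50 mod 89. Verify: 73 × 50 = 3650 ≡ 1 mod 89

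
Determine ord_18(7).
Powers of 7 mod 18: 7^1≡7, 7^2≡13, 7^3≡1. So the order of 7 is 3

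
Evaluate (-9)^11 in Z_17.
By repeated squaring (mod 17): (-9)^{1}≡8, (-9)^{2}≡13, (-9)^{4}≡16, (-9)^{8}≡1. Then (-9)^{11} = (-9)^{8+2+1} ≡ 1 × 13 × 8 ≡ 2 (mod 17)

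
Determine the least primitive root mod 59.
g = 2. Powers: [2, 4, 8, 16, 32, 5, ...] generates all 58 non-zero residues.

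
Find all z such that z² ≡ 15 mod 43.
The square roots of 15 mod 43 are 31 and 12. Verify: 31² = 961 ≡ 15 mod 43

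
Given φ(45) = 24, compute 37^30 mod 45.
By Euler: 37^{24} ≡ 1 mod 45 since gcd(37, 45) = 1. 30 = 1×24 + 6. So 37^{30} ≡ 37^{6} ≡ 19 mod 45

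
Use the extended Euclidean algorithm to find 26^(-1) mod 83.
Extended GCD: 26(16) + 83(-5) = 1. So 26^(-1) ≡ 16 mod 83. Verify: 26 × 16 = 416 ≡ 1 mod 83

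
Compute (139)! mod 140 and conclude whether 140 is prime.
(139)! mod 140 = 0. Since 0 ≢ -1 (mod 140), 140 is not prime.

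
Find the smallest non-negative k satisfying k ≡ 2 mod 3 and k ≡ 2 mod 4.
M = 3 × 4 = 12. M₁ = 4, y₁ ≡ 1 mod 3. M₂ = 3, y₂ ≡ 3 mod 4. k = 2×4×1 + 2×3×3 ≡ 2 mod 12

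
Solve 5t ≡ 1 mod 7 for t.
Since 7 is prime, by Fermat 5^(-1) ≡ 5^{5} ≡ 3 mod 7. Verify: 5 × 3 = 15 ≡ 1 mod 7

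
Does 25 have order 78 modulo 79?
25^{39} ≡ 1 mod 79 and 39 < 78, so ord_79(25) = 39 ≠ 78 and 25 is not a primitive root.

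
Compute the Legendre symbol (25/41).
(25/41) = 25^{20} mod 41 = 1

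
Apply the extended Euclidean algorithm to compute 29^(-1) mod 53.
Extended GCD: 29(11) + 53(-6) = 1. So 29^(-1) ≡ 11 mod 53. Verify: 29 × 11 = 319 ≡ 1 mod 53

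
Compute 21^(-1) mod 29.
Since 29 is prime, by Fermat 21^(-1) ≡ 21^{27} ≡ 18 mod 29. Verify: 21 × 18 = 378 ≡ 1 mod 29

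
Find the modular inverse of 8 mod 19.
Since 19 is prime, by Fermat 8^(-1) ≡ 8^{17} ≡ 12 mod 19. Verify: 8 × 12 = 96 ≡ 1 mod 19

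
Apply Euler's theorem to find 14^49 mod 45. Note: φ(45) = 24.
By Euler: 14^{24} ≡ 1 mod 45 since gcd(14, 45) = 1. 49 = 2×24 + 1. So 14^{49} ≡ 14^{1} ≡ 14 mod 45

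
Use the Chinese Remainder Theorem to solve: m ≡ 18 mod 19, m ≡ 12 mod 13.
M = 19 × 13 = 247. M₁ = 13, y₁ ≡ 3 mod 19. M₂ = 19, y₂ ≡ 11 mod 13. m = 18×13×3 + 12×19×11 ≡ 246 mod 247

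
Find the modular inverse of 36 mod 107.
Since 107 is prime, by Fermat 36^(-1) ≡ 36^{105} ≡ 3 (mod 107). Verify: 36 × 3 = 108 ≡ 1 (mod 107)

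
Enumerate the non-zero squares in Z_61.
QRs mod 61: {1, 3, 4, 5, 9, 12, 13, 14, 15, 16, 19, 20, 22, 25, 27, 34, 36, 39, 41, 42, 45, 46, 47, 48, 49, 52, 56, 57, 58, 60}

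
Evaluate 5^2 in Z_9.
5^{2} = 25 ≡ 7 mod 9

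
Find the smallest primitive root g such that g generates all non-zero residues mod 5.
g = 2. Powers: [2, 4, 3, 1] generates all 4 non-zero residues.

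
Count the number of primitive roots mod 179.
A prime p has φ(p-1) primitive roots; here φ(178) = 88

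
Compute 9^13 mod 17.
By repeated squaring (mod 17): 9^{1}≡9, 9^{2}≡13, 9^{4}≡16, 9^{8}≡1. Then 9^{13} = 9^{8+4+1} ≡ 1 × 16 × 9 ≡ 8 (mod 17)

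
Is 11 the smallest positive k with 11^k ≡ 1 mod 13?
Powers of 11 mod 13: 11^1≡11, 11^2≡4, 11^3≡5, 11^4≡3, 11^5≡7, 11^6≡12, 11^7≡2, 11^8≡9, 11^9≡8, 11^10≡10, 11^11≡6, 11^12≡1. 11^11≡6≢1, so ord ≠ 11. No, the actual order is 12.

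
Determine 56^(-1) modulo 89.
Since 89 is prime, by Fermat 56^(-1) ≡ 56^{87} ≡ 62 mod 89. Verify: 56 × 62 = 3472 ≡ 1 mod 89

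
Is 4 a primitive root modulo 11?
4^{5} ≡ 1 (mod 11) and 5 < 10, so ord_11(4) = 5 ≠ 10 and 4 is not a primitive root.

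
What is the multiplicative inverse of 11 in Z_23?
Since 23 is prime, by Fermat 11^(-1) ≡ 11^{21} ≡ 21 (mod 23). Verify: 11 × 21 = 231 ≡ 1 (mod 23)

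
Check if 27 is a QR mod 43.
By Euler's criterion: 27^{21} ≡ 42 (mod 43). Since this equals -1 (≡ 42), 27 is not a QR.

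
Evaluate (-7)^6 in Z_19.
By repeated squaring mod 19: (-7)^{1}≡12, (-7)^{2}≡11, (-7)^{4}≡7. Then (-7)^{6} = (-7)^{4+2} ≡ 7 × 11 ≡ 1 mod 19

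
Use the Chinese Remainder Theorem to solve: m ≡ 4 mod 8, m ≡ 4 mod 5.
M = 8 × 5 = 40. M₁ = 5, y₁ ≡ 5 mod 8. M₂ = 8, y₂ ≡ 2 mod 5. m = 4×5×5 + 4×8×2 ≡ 4 mod 40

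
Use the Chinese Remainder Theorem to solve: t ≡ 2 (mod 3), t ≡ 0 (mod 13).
M = 3 × 13 = 39. M₁ = 13, y₁ ≡ 1 (mod 3). M₂ = 3, y₂ ≡ 9 (mod 13). t = 2×13×1 + 0×3×9 ≡ 26 (mod 39)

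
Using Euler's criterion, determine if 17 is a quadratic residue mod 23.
By Euler's criterion: 17^{11} ≡ 22 (mod 23). Since this equals -1 (≡ 22), 17 is not a QR.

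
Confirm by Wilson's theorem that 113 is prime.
(112)! mod 113 = 112. Since this equals -1 (mod 113), Wilson confirms 113 is prime.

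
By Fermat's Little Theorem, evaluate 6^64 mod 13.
By Fermat: 6^{12} ≡ 1 mod 13. 64 = 5×12 + 4. So 6^{64} ≡ 6^{4} ≡ 9 mod 13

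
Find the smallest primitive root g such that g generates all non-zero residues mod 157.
g = 5. For each prime q|156: 5^{78}≡156, 5^{52}≡12, 5^{12}≡130, none ≡ 1, so ord_157(5) = 156 and 5 is a primitive root.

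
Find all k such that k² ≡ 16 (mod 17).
The square roots of 16 mod 17 are 4 and 13. Verify: 4² = 16 ≡ 16 (mod 17)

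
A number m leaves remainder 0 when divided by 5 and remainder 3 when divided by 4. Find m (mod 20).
M = 5 × 4 = 20. M₁ = 4, y₁ ≡ 4 (mod 5). M₂ = 5, y₂ ≡ 1 (mod 4). m = 0×4×4 + 3×5×1 ≡ 15 (mod 20)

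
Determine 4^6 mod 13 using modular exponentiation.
By repeated squaring mod 13: 4^{1}≡4, 4^{2}≡3, 4^{4}≡9. Then 4^{6} = 4^{4+2} ≡ 9 × 3 ≡ 1 mod 13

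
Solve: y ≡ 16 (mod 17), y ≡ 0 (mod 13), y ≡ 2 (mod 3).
M = 17 × 13 × 3 = 663. M₁ = 39, y₁ ≡ 7 (mod 17). M₂ = 51, y₂ ≡ 12 (mod 13). M₃ = 221, y₃ ≡ 2 (mod 3). y = 16×39×7 + 0×51×12 + 2×221×2 ≡ 611 (mod 663)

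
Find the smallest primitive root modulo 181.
g = 2. For each prime q|180: 2^{90}≡180, 2^{60}≡48, 2^{36}≡59, none ≡ 1, so ord_181(2) = 180 and 2 is a primitive root.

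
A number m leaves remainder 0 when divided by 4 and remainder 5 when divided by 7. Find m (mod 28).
M = 4 × 7 = 28. M₁ = 7, y₁ ≡ 3 (mod 4). M₂ = 4, y₂ ≡ 2 (mod 7). m = 0×7×3 + 5×4×2 ≡ 12 (mod 28)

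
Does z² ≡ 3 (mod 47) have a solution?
By Euler's criterion: 3^{23} ≡ 1 (mod 47). Since this equals 1, 3 is a QR.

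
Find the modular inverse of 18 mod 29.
Since 29 is prime, by Fermat 18^(-1) ≡ 18^{27} ≡ 21 (mod 29). Verify: 18 × 21 = 378 ≡ 1 (mod 29)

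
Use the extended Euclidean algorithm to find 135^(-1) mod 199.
Extended GCD: 135(-28) + 199(19) = 1. So 135^(-1) ≡ -28 ≡ 171 mod 199. Verify: 135 × 171 = 23085 ≡ 1 mod 199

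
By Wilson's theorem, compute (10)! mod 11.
By Wilson's theorem, (10)! ≡ -1 ≡ 10 mod 11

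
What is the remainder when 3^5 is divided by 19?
By repeated squaring mod 19: 3^{1}≡3, 3^{2}≡9, 3^{4}≡5. Then 3^{5} = 3^{4+1} ≡ 5 × 3 ≡ 15 mod 19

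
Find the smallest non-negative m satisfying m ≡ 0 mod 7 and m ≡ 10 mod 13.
M = 7 × 13 = 91. M₁ = 13, y₁ ≡ 6 mod 7. M₂ = 7, y₂ ≡ 2 mod 13. m = 0×13×6 + 10×7×2 ≡ 49 mod 91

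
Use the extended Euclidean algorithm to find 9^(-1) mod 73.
Extended GCD: 9(-8) + 73(1) = 1. So 9^(-1) ≡ -8 ≡ 65 mod 73. Verify: 9 × 65 = 585 ≡ 1 mod 73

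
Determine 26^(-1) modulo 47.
Since 47 is prime, by Fermat 26^(-1) ≡ 26^{45} ≡ 38 mod 47. Verify: 26 × 38 = 988 ≡ 1 mod 47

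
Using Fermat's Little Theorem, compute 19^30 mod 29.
By Fermat: 19^{28} ≡ 1 (mod 29). So 19^{30} = 19^{28} · 19^{2} ≡ 19^{2} ≡ 13 (mod 29)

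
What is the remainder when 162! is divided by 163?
By Wilson's theorem, (162)! ≡ -1 ≡ 162 mod 163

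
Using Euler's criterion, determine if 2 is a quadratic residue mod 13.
By Euler's criterion: 2^{6} ≡ 12 mod 13. Since this equals -1 (≡ 12), 2 is not a QR.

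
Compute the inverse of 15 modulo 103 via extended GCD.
Extended GCD: 15(-48) + 103(7) = 1. So 15^(-1) ≡ -48 ≡ 55 mod 103. Verify: 15 × 55 = 825 ≡ 1 mod 103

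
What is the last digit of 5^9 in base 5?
By repeated squaring mod 5: 5^{1}≡0, 5^{2}≡0, 5^{4}≡0, 5^{8}≡0. Then 5^{9} = 5^{8+1} ≡ 0 × 0 ≡ 0 mod 5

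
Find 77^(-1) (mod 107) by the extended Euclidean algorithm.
Extended GCD: 77(-25) + 107(18) = 1. So 77^(-1) ≡ -25 ≡ 82 (mod 107). Verify: 77 × 82 = 6314 ≡ 1 (mod 107)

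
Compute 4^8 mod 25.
By repeated squaring mod 25: 4^{1}≡4, 4^{2}≡16, 4^{4}≡6, 4^{8}≡11. So 4^{8} ≡ 11 mod 25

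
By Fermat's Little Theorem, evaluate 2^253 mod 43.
By Fermat: 2^{42} ≡ 1 (mod 43). 253 ≡ 1 (mod 42). So 2^{253} ≡ 2^{1} ≡ 2 (mod 43)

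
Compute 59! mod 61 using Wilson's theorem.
(60)! = (59)! × (60) ≡ -1 mod 61. So (59)! ≡ -1 × (60)^(-1) ≡ (-1)×(-1) = 1 mod 61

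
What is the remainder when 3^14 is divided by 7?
Using Fermat: 3^{6} ≡ 1 (mod 7). 14 ≡ 2 (mod 6). So 3^{14} ≡ 3^{2} ≡ 2 (mod 7)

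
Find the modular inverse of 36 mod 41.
Since 41 is prime, by Fermat 36^(-1) ≡ 36^{39} ≡ 8 (mod 41). Verify: 36 × 8 = 288 ≡ 1 (mod 41)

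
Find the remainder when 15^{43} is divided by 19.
By Fermat: 15^{18} ≡ 1 mod 19. 43 = 2×18 + 7. So 15^{43} ≡ 15^{7} ≡ 13 mod 19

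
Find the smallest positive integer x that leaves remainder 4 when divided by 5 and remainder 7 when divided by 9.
M = 5 × 9 = 45. M₁ = 9, y₁ ≡ 4 mod 5. M₂ = 5, y₂ ≡ 2 mod 9. x = 4×9×4 + 7×5×2 ≡ 34 mod 45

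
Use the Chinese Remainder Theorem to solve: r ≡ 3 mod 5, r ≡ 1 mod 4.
M = 5 × 4 = 20. M₁ = 4, y₁ ≡ 4 mod 5. M₂ = 5, y₂ ≡ 1 mod 4. r = 3×4×4 + 1×5×1 ≡ 13 mod 20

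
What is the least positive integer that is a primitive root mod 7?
g = 3. For each prime q|6: 3^{3}≡6, 3^{2}≡2, none ≡ 1, so ord_7(3) = 6 and 3 is a primitive root.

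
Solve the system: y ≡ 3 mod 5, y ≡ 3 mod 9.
M = 5 × 9 = 45. M₁ = 9, y₁ ≡ 4 mod 5. M₂ = 5, y₂ ≡ 2 mod 9. y = 3×9×4 + 3×5×2 ≡ 3 mod 45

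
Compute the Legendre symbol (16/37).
(16/37) = 16^{18} mod 37 = 1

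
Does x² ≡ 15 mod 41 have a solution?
By Euler's criterion: 15^{20} ≡ 40 mod 41. Since this equals -1 (≡ 40), 15 is not a QR.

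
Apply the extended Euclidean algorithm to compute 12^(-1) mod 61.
Extended GCD: 12(-5) + 61(1) = 1. So 12^(-1) ≡ -5 ≡ 56 mod 61. Verify: 12 × 56 = 672 ≡ 1 mod 61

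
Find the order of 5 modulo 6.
Powers of 5 mod 6: 5^1≡5, 5^2≡1. Order = 2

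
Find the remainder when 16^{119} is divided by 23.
By Fermat: 16^{22} ≡ 1 (mod 23). 119 = 5×22 + 9. So 16^{119} ≡ 16^{9} ≡ 8 (mod 23)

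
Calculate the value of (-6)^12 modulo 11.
Using Fermat: (-6)^{10} ≡ 1 mod 11. 12 ≡ 2 mod 10. So (-6)^{12} ≡ (-6)^{2} ≡ 3 mod 11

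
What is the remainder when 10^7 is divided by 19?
By repeated squaring mod 19: 10^{1}≡10, 10^{2}≡5, 10^{4}≡6. Then 10^{7} = 10^{4+2+1} ≡ 6 × 5 × 10 ≡ 15 mod 19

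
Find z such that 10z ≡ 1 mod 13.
Since 13 is prime, by Fermat 10^(-1) ≡ 10^{11} ≡ 4 mod 13. Verify: 10 × 4 = 40 ≡ 1 mod 13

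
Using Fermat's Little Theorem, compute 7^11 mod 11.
By Fermat: 7^{10} ≡ 1 (mod 11). So 7^{11} = 7^{10} · 7^{1} ≡ 7^{1} ≡ 7 (mod 11)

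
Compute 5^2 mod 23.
5^{2} = 25 ≡ 2 (mod 23)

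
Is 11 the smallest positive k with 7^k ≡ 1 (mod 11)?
Powers of 7 mod 11: 7^1≡7, 7^2≡5, 7^3≡2, 7^4≡3, 7^5≡10, 7^6≡4, 7^7≡6, 7^8≡9, 7^9≡8, 7^10≡1. Already 7^10≡1, so the order is 10 < 11. No, the actual order is 10.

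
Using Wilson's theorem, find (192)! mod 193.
By Wilson's theorem, (192)! ≡ -1 ≡ 192 (mod 193)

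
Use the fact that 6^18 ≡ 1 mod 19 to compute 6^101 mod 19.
By Fermat: 6^{18} ≡ 1 mod 19. 101 = 5×18 + 11. So 6^{101} ≡ 6^{11} ≡ 17 mod 19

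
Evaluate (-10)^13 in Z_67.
By repeated squaring (mod 67): (-10)^{1}≡57, (-10)^{2}≡33, (-10)^{4}≡17, (-10)^{8}≡21. Then (-10)^{13} = (-10)^{8+4+1} ≡ 21 × 17 × 57 ≡ 48 (mod 67)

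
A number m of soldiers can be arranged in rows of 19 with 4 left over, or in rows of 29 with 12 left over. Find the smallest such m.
M = 19 × 29 = 551. M₁ = 29, y₁ ≡ 2 (mod 19). M₂ = 19, y₂ ≡ 26 (mod 29). m = 4×29×2 + 12×19×26 ≡ 99 (mod 551)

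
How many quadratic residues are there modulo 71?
For prime 71, there are (p-1)/2 = (71-1)/2 = 35 quadratic residues (excluding 0).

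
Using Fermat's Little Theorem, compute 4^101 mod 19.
By Fermat: 4^{18} ≡ 1 mod 19. 101 = 5×18 + 11. So 4^{101} ≡ 4^{11} ≡ 16 mod 19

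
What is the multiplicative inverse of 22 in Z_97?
Since 97 is prime, by Fermat 22^(-1) ≡ 22^{95} ≡ 75 (mod 97). Verify: 22 × 75 = 1650 ≡ 1 (mod 97)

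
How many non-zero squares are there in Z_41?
For prime 41, there are (p-1)/2 = (41-1)/2 = 20 quadratic residues (excluding 0).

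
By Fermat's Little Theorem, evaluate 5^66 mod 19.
By Fermat: 5^{18} ≡ 1 (mod 19). 66 = 3×18 + 12. So 5^{66} ≡ 5^{12} ≡ 11 (mod 19)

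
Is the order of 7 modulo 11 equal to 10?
Powers of 7 mod 11: 7^1≡7, 7^2≡5, 7^3≡2, 7^4≡3, 7^5≡10, 7^6≡4, 7^7≡6, 7^8≡9, 7^9≡8, 7^10≡1. First k with 7^k≡1 is k=10. Yes, ord_11(7) = 10.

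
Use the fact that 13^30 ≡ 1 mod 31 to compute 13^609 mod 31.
By Fermat: 13^{30} ≡ 1 mod 31. 609 ≡ 9 mod 30. So 13^{609} ≡ 13^{9} ≡ 29 mod 31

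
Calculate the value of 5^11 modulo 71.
By repeated squaring (mod 71): 5^{1}≡5, 5^{2}≡25, 5^{4}≡57, 5^{8}≡54. Then 5^{11} = 5^{8+2+1} ≡ 54 × 25 × 5 ≡ 5 (mod 71)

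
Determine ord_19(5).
Powers of 5 mod 19: 5^1≡5, 5^2≡6, 5^3≡11, 5^4≡17, 5^5≡9, 5^6≡7, 5^7≡16, 5^8≡4, 5^9≡1. Order = 9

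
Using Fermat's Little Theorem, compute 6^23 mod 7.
By Fermat: 6^{6} ≡ 1 mod 7. 23 = 3×6 + 5. So 6^{23} ≡ 6^{5} ≡ 6 mod 7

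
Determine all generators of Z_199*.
There are φ(198) = 60 primitive roots mod 199: {3, 6, 15, 22, 30, 34, 38, 39, 41, 44, 48, 54, 68, 69, 71, 73, 75, 77, 84, 87, 95, 97, 99, 105, 108, 110, 113, 118, 119, 120, 127, 129, 133, 134, 142, 143, 146, 148, 149, 150, 152, 153, 154, 163, 164, 166, 167, 168, 170, 173, 176, 179, 183, 185, 186, 189, 190, 192, 195, 197}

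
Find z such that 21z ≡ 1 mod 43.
Since 43 is prime, by Fermat 21^(-1) ≡ 21^{41} ≡ 41 mod 43. Verify: 21 × 41 = 861 ≡ 1 mod 43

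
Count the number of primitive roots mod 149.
There are φ(149-1) = φ(148) = 72 primitive roots modulo 149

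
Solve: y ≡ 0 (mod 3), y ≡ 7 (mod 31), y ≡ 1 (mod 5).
M = 3 × 31 × 5 = 465. M₁ = 155, y₁ ≡ 2 (mod 3). M₂ = 15, y₂ ≡ 29 (mod 31). M₃ = 93, y₃ ≡ 2 (mod 5). y = 0×155×2 + 7×15×29 + 1×93×2 ≡ 441 (mod 465)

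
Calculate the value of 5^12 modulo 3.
Using Fermat: 5^{2} ≡ 1 mod 3. 12 ≡ 0 mod 2. So 5^{12} ≡ 5^{0} ≡ 1 mod 3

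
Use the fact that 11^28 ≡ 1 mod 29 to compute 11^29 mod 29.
By Fermat: 11^{28} ≡ 1 mod 29. So 11^{29} = 11^{28} · 11^{1} ≡ 11^{1} ≡ 11 mod 29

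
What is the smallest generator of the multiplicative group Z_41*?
g = 6. For each prime q|40: 6^{20}≡40, 6^{8}≡10, none ≡ 1, so ord_41(6) = 40 and 6 is a primitive root.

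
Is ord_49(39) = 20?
Powers of 39 mod 49: 39^1≡39, 39^2≡2, 39^3≡29, 39^4≡4, 39^5≡9, 39^6≡8, 39^7≡18, 39^8≡16, 39^9≡36, 39^10≡32, 39^11≡23, 39^12≡15, 39^13≡46, 39^14≡30, 39^15≡43, 39^16≡11, 39^17≡37, 39^18≡22, 39^19≡25, 39^20≡44, 39^21≡1. 39^20≡44≢1, so ord ≠ 20. No, the actual order is 21.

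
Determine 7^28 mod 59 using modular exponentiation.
By repeated squaring (mod 59): 7^{1}≡7, 7^{2}≡49, 7^{4}≡41, 7^{8}≡29, 7^{16}≡15. Then 7^{28} = 7^{16+8+4} ≡ 15 × 29 × 41 ≡ 17 (mod 59)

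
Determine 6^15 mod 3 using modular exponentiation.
By repeated squaring (mod 3): 6^{1}≡0, 6^{2}≡0, 6^{4}≡0, 6^{8}≡0. Then 6^{15} = 6^{8+4+2+1} ≡ 0 × 0 × 0 × 0 ≡ 0 (mod 3)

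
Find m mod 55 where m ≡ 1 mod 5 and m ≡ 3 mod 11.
M = 5 × 11 = 55. M₁ = 11, y₁ ≡ 1 mod 5. M₂ = 5, y₂ ≡ 9 mod 11. m = 1×11×1 + 3×5×9 ≡ 36 mod 55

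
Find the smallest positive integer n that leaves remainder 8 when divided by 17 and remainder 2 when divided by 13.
M = 17 × 13 = 221. M₁ = 13, y₁ ≡ 4 mod 17. M₂ = 17, y₂ ≡ 10 mod 13. n = 8×13×4 + 2×17×10 ≡ 93 mod 221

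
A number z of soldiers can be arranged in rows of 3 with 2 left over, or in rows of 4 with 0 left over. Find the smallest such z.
M = 3 × 4 = 12. M₁ = 4, y₁ ≡ 1 mod 3. M₂ = 3, y₂ ≡ 3 mod 4. z = 2×4×1 + 0×3×3 ≡ 8 mod 12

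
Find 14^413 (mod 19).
Using Fermat: 14^{18} ≡ 1 (mod 19). 413 ≡ 17 (mod 18). So 14^{413} ≡ 14^{17} ≡ 15 (mod 19)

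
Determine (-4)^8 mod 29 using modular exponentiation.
By repeated squaring mod 29: (-4)^{1}≡25, (-4)^{2}≡16, (-4)^{4}≡24, (-4)^{8}≡25. So (-4)^{8} ≡ 25 mod 29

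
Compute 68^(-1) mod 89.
Since 89 is prime, by Fermat 68^(-1) ≡ 68^{87} ≡ 72 mod 89. Verify: 68 × 72 = 4896 ≡ 1 mod 89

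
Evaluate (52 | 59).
(52/59) = 52^{29} mod 59 = -1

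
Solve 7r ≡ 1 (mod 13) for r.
Since 13 is prime, by Fermat 7^(-1) ≡ 7^{11} ≡ 2 (mod 13). Verify: 7 × 2 = 14 ≡ 1 (mod 13)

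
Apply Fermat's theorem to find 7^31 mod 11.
By Fermat: 7^{10} ≡ 1 mod 11. 31 = 3×10 + 1. So 7^{31} ≡ 7^{1} ≡ 7 mod 11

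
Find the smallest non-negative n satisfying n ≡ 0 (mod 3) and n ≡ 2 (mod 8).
M = 3 × 8 = 24. M₁ = 8, y₁ ≡ 2 (mod 3). M₂ = 3, y₂ ≡ 3 (mod 8). n = 0×8×2 + 2×3×3 ≡ 18 (mod 24)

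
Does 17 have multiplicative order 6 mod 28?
Powers of 17 mod 28: 17^1≡17, 17^2≡9, 17^3≡13, 17^4≡25, 17^5≡5, 17^6≡1. First k with 17^k≡1 is k=6. Yes, ord_28(17) = 6.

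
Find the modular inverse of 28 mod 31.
Since 31 is prime, by Fermat 28^(-1) ≡ 28^{29} ≡ 10 mod 31. Verify: 28 × 10 = 280 ≡ 1 mod 31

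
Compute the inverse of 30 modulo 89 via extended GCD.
Extended GCD: 30(3) + 89(-1) = 1. So 30^(-1) ≡ 3 mod 89. Verify: 30 × 3 = 90 ≡ 1 mod 89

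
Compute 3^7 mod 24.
By repeated squaring (mod 24): 3^{1}≡3, 3^{2}≡9, 3^{4}≡9. Then 3^{7} = 3^{4+2+1} ≡ 9 × 9 × 3 ≡ 3 (mod 24)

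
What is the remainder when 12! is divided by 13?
By Wilson's theorem, (12)! ≡ -1 ≡ 12 (mod 13)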